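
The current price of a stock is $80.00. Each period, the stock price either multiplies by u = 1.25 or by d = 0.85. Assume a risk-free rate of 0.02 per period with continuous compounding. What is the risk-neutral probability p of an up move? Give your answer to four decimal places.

p = 0.4255

Risk-neutral probability p = (e^0.02 − 0.85)/(1.25 − 0.85) = 0.1702/0.4000 = 0.4255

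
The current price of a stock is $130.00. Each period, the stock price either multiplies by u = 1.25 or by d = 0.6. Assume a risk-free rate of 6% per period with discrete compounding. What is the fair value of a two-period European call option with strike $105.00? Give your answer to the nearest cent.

$43.74

Risk-neutral probability p = (1 + 0.06 − 0.6)/(1.25 − 0.6) = 0.4600/0.6500 = 0.7077
Terminal stock prices: S_uu = 203.1, S_ud = 97.5, S_dd = 46.8
Terminal payoffs (S − K): max(98.12, 0) = 98.12, max(-7.5, 0) = 0, max(-58.2, 0) = 0
Node u (S = 162.5): V_u = 1/1.06·[0.7077·98.1250 + 0.2923·0.0000] = 65.5116
Node d (S = 78): V_d = 1/1.06·[0.7077·0.0000 + 0.2923·0.0000] = 0.0000
Node 0 (S = 130): V_0 = 1/1.06·[0.7077·65.5116 + 0.2923·0.0000] = 43.7378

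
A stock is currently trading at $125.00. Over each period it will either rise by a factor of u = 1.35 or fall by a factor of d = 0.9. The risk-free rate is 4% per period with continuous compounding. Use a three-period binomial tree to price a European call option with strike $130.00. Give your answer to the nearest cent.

Risk-neutral probability p = (e^0.04 − 0.9)/(1.35 − 0.9) = 0.1408/0.4500 = 0.3129
Terminal stock prices: S_uuu = 307.5, S_uud = 205, S_udd = 136.7, S_ddd = 91.13
Terminal payoffs (S − K): max(177.5, 0) = 177.5, max(75.03, 0) = 75.03, max(6.688, 0) = 6.688, max(-38.87, 0) = 0
Node uu (S = 227.8): V_uu = e^(−0.04)·[0.3129·177.5469 + 0.6871·75.0313] = 102.9099
Node ud (S = 151.9): V_ud = e^(−0.04)·[0.3129·75.0313 + 0.6871·6.6875] = 26.9724
Node dd (S = 101.2): V_dd = e^(−0.04)·[0.3129·6.6875 + 0.6871·0.0000] = 2.0106
Node u (S = 168.8): V_u = e^(−0.04)·[0.3129·102.9099 + 0.6871·26.9724] = 48.7449
Node d (S = 112.5): V_d = e^(−0.04)·[0.3129·26.9724 + 0.6871·2.0106] = 9.4363
Node 0 (S = 125): V_0 = e^(−0.04)·[0.3129·48.7449 + 0.6871·9.4363] = 20.8842

$20.88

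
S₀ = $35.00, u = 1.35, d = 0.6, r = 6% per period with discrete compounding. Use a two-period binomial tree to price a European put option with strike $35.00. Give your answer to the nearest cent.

Risk-neutral probability p = (1 + 0.06 − 0.6)/(1.35 − 0.6) = 0.4600/0.7500 = 0.6133
Terminal stock prices: S_uu = 63.79, S_ud = 28.35, S_dd = 12.6
Terminal payoffs (K − S): max(-28.79, 0) = 0, max(6.65, 0) = 6.65, max(22.4, 0) = 22.4
Node u (S = 47.25): V_u = 1/1.06·[0.6133·0.0000 + 0.3867·6.6500] = 2.4258
Node d (S = 21): V_d = 1/1.06·[0.6133·6.6500 + 0.3867·22.4000] = 12.0189
Node 0 (S = 35): V_0 = 1/1.06·[0.6133·2.4258 + 0.3867·12.0189] = 5.7878

$5.79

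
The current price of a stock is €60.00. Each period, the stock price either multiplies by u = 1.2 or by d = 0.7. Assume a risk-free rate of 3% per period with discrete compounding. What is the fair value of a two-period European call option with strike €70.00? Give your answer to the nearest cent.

€6.73

Risk-neutral probability p = (1 + 0.03 − 0.7)/(1.2 − 0.7) = 0.3300/0.5000 = 0.6600
Terminal stock prices: S_uu = 86.4, S_ud = 50.4, S_dd = 29.4
Terminal payoffs (S − K): max(16.4, 0) = 16.4, max(-19.6, 0) = 0, max(-40.6, 0) = 0
Node u (S = 72): V_u = 1/1.03·[0.6600·16.4000 + 0.3400·0.0000] = 10.5087
Node d (S = 42): V_d = 1/1.03·[0.6600·0.0000 + 0.3400·0.0000] = 0.0000
Node 0 (S = 60): V_0 = 1/1.03·[0.6600·10.5087 + 0.3400·0.0000] = 6.7338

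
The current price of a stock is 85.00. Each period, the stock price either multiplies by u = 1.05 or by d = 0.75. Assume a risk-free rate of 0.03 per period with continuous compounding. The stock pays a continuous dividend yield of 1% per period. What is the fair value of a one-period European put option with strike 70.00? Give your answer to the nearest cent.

Per-period risk-free factor R = e^0.03 = 1.0305; dividend-adjusted growth = e^(0.03−0.01) = 1.0202.
Risk-neutral probability p = (1.0202 − 0.75)/(1.05 − 0.75) = 0.2702/0.3000 = 0.9007
Terminal stock prices: S_u = 89.25, S_d = 63.75
Terminal payoffs (K − S): max(-19.25, 0) = 0, max(6.25, 0) = 6.25
Node 0 (S = 85): V_0 = e^(−0.03)·[0.9007·0.0000 + 0.0993·6.2500] = 0.6025

0.60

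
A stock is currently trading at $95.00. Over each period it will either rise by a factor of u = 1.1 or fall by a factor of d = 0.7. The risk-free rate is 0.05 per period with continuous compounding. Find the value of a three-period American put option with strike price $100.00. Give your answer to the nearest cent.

$8.06

Risk-neutral probability p = (e^0.05 − 0.7)/(1.1 − 0.7) = 0.3513/0.4000 = 0.8782
Terminal stock prices: S_uuu = 126.4, S_uud = 80.47, S_udd = 51.2, S_ddd = 32.58
Terminal payoffs (K − S): max(-26.45, 0) = 0, max(19.53, 0) = 19.53, max(48.8, 0) = 48.8, max(67.42, 0) = 67.42
Node uu (S = 115): continuation = e^(−0.05)·[0.8782·0.0000 + 0.1218·19.5350] = 2.2637; exercise value = 0.0000 ≤ continuation, so V_uu = 2.2637
Node ud (S = 73.15): continuation = e^(−0.05)·[0.8782·19.5350 + 0.1218·48.7950] = 21.9729; exercise value = 26.8500 > continuation, so V_ud = 26.8500 (exercise)
Node dd (S = 46.55): continuation = e^(−0.05)·[0.8782·48.7950 + 0.1218·67.4150] = 48.5729; exercise value = 53.4500 > continuation, so V_dd = 53.4500 (exercise)
Node u (S = 104.5): continuation = e^(−0.05)·[0.8782·2.2637 + 0.1218·26.8500] = 5.0024; exercise value = 0.0000 ≤ continuation, so V_u = 5.0024
Node d (S = 66.5): continuation = e^(−0.05)·[0.8782·26.8500 + 0.1218·53.4500] = 28.6229; exercise value = 33.5000 > continuation, so V_d = 33.5000 (exercise)
Node 0 (S = 95): continuation = e^(−0.05)·[0.8782·5.0024 + 0.1218·33.5000] = 8.0608; exercise value = 5.0000 ≤ continuation, so V_0 = 8.0608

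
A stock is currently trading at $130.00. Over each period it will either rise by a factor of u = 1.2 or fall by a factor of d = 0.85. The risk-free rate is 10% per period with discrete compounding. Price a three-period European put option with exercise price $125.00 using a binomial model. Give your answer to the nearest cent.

Risk-neutral probability p = (1 + 0.1 − 0.85)/(1.2 − 0.85) = 0.2500/0.3500 = 0.7143
Terminal stock prices: S_uuu = 224.6, S_uud = 159.1, S_udd = 112.7, S_ddd = 79.84
Terminal payoffs (K − S): max(-99.64, 0) = 0, max(-34.12, 0) = 0, max(12.29, 0) = 12.29, max(45.16, 0) = 45.16
Node uu (S = 187.2): V_uu = 1/1.1·[0.7143·0.0000 + 0.2857·0.0000] = 0.0000
Node ud (S = 132.6): V_ud = 1/1.1·[0.7143·0.0000 + 0.2857·12.2900] = 3.1922
Node dd (S = 93.92): V_dd = 1/1.1·[0.7143·12.2900 + 0.2857·45.1638] = 19.7114
Node u (S = 156): V_u = 1/1.1·[0.7143·0.0000 + 0.2857·3.1922] = 0.8291
Node d (S = 110.5): V_d = 1/1.1·[0.7143·3.1922 + 0.2857·19.7114] = 7.1927
Node 0 (S = 130): V_0 = 1/1.1·[0.7143·0.8291 + 0.2857·7.1927] = 2.4066

$2.41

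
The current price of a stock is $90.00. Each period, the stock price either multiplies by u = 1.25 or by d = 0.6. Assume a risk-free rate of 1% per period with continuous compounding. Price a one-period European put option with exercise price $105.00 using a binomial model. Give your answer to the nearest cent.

Risk-neutral probability p = (e^0.01 − 0.6)/(1.25 − 0.6) = 0.4101/0.6500 = 0.6308
Terminal stock prices: S_u = 112.5, S_d = 54
Terminal payoffs (K − S): max(-7.5, 0) = 0, max(51, 0) = 51
Node 0 (S = 90): V_0 = e^(−0.01)·[0.6308·0.0000 + 0.3692·51.0000] = 18.6395

$18.64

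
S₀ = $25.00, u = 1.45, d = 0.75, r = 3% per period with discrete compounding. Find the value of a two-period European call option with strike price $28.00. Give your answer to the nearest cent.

$3.70

Risk-neutral probability p = (1 + 0.03 − 0.75)/(1.45 − 0.75) = 0.2800/0.7000 = 0.4000
Terminal stock prices: S_uu = 52.56, S_ud = 27.19, S_dd = 14.06
Terminal payoffs (S − K): max(24.56, 0) = 24.56, max(-0.8125, 0) = 0, max(-13.94, 0) = 0
Node u (S = 36.25): V_u = 1/1.03·[0.4000·24.5625 + 0.6000·0.0000] = 9.5388
Node d (S = 18.75): V_d = 1/1.03·[0.4000·0.0000 + 0.6000·0.0000] = 0.0000
Node 0 (S = 25): V_0 = 1/1.03·[0.4000·9.5388 + 0.6000·0.0000] = 3.7044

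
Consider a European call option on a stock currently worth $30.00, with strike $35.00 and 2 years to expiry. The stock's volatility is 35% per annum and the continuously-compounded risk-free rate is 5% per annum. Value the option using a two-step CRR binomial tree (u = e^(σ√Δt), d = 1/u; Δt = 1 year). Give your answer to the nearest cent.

CRR parameters: u = e^(σ√Δt) = e^(0.35·√1) = 1.4191, d = 1/u = 0.7047
Per-period rate: rΔt = 0.05·1 = 0.05, so R = e^0.05 = 1.0513
Risk-neutral probability p = (e^0.05 − 0.7047)/(1.4191 − 0.7047) = 0.3466/0.7144 = 0.4852
Terminal stock prices: S_uu = 60.41, S_ud = 30, S_dd = 14.9
Terminal payoffs (S − K): max(25.41, 0) = 25.41, max(-5, 0) = 0, max(-20.1, 0) = 0
Node u (S = 42.57): V_u = e^(−0.05)·[0.4852·25.4126 + 0.5148·0.0000] = 11.7277
Node d (S = 21.14): V_d = e^(−0.05)·[0.4852·0.0000 + 0.5148·0.0000] = 0.0000
Node 0 (S = 30): V_0 = e^(−0.05)·[0.4852·11.7277 + 0.5148·0.0000] = 5.4122

$5.41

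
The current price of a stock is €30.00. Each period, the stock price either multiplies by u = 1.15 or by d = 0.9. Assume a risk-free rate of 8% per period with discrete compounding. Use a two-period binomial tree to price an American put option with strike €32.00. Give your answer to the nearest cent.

Risk-neutral probability p = (1 + 0.08 − 0.9)/(1.15 − 0.9) = 0.1800/0.2500 = 0.7200
Terminal stock prices: S_uu = 39.67, S_ud = 31.05, S_dd = 24.3
Terminal payoffs (K − S): max(-7.675, 0) = 0, max(0.95, 0) = 0.95, max(7.7, 0) = 7.7
Node u (S = 34.5): continuation = 1/1.08·[0.7200·0.0000 + 0.2800·0.9500] = 0.2463; exercise value = 0.0000 ≤ continuation, so V_u = 0.2463
Node d (S = 27): continuation = 1/1.08·[0.7200·0.9500 + 0.2800·7.7000] = 2.6296; exercise value = 5.0000 > continuation, so V_d = 5.0000 (exercise)
Node 0 (S = 30): continuation = 1/1.08·[0.7200·0.2463 + 0.2800·5.0000] = 1.4605; exercise value = 2.0000 > continuation, so V_0 = 2.0000 (exercise)

€2.00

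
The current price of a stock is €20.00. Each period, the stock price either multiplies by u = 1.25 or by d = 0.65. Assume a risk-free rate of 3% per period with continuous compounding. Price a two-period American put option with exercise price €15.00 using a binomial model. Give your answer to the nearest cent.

Risk-neutral probability p = (e^0.03 − 0.65)/(1.25 − 0.65) = 0.3805/0.6000 = 0.6341
Terminal stock prices: S_uu = 31.25, S_ud = 16.25, S_dd = 8.45
Terminal payoffs (K − S): max(-16.25, 0) = 0, max(-1.25, 0) = 0, max(6.55, 0) = 6.55
Node u (S = 25): continuation = e^(−0.03)·[0.6341·0.0000 + 0.3659·0.0000] = 0.0000; exercise value = 0.0000 ≤ continuation, so V_u = 0.0000
Node d (S = 13): continuation = e^(−0.03)·[0.6341·0.0000 + 0.3659·6.5500] = 2.3259; exercise value = 2.0000 ≤ continuation, so V_d = 2.3259
Node 0 (S = 20): continuation = e^(−0.03)·[0.6341·0.0000 + 0.3659·2.3259] = 0.8259; exercise value = 0.0000 ≤ continuation, so V_0 = 0.8259

€0.83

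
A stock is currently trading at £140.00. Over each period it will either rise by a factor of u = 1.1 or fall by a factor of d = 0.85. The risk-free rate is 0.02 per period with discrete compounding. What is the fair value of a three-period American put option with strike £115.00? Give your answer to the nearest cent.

Risk-neutral probability p = (1 + 0.02 − 0.85)/(1.1 − 0.85) = 0.1700/0.2500 = 0.6800
Terminal stock prices: S_uuu = 186.3, S_uud = 144, S_udd = 111.3, S_ddd = 85.98
Terminal payoffs (K − S): max(-71.34, 0) = 0, max(-28.99, 0) = 0, max(3.735, 0) = 3.735, max(29.02, 0) = 29.02
Node uu (S = 169.4): continuation = 1/1.02·[0.6800·0.0000 + 0.3200·0.0000] = 0.0000; exercise value = 0.0000 ≤ continuation, so V_uu = 0.0000
Node ud (S = 130.9): continuation = 1/1.02·[0.6800·0.0000 + 0.3200·3.7350] = 1.1718; exercise value = 0.0000 ≤ continuation, so V_ud = 1.1718
Node dd (S = 101.1): continuation = 1/1.02·[0.6800·3.7350 + 0.3200·29.0225] = 11.5951; exercise value = 13.8500 > continuation, so V_dd = 13.8500 (exercise)
Node u (S = 154): continuation = 1/1.02·[0.6800·0.0000 + 0.3200·1.1718] = 0.3676; exercise value = 0.0000 ≤ continuation, so V_u = 0.3676
Node d (S = 119): continuation = 1/1.02·[0.6800·1.1718 + 0.3200·13.8500] = 5.1263; exercise value = 0.0000 ≤ continuation, so V_d = 5.1263
Node 0 (S = 140): continuation = 1/1.02·[0.6800·0.3676 + 0.3200·5.1263] = 1.8533; exercise value = 0.0000 ≤ continuation, so V_0 = 1.8533

£1.85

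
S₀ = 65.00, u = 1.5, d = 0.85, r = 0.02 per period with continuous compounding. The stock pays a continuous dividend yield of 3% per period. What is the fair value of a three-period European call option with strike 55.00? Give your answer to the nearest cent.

14.47

Per-period risk-free factor R = e^0.02 = 1.0202; dividend-adjusted growth = e^(0.02−0.03) = 0.9900.
Risk-neutral probability p = (0.9900 − 0.85)/(1.5 − 0.85) = 0.1400/0.6500 = 0.2155
Terminal stock prices: S_uuu = 219.4, S_uud = 124.3, S_udd = 70.44, S_ddd = 39.92
Terminal payoffs (S − K): max(164.4, 0) = 164.4, max(69.31, 0) = 69.31, max(15.44, 0) = 15.44, max(-15.08, 0) = 0
Node uu (S = 146.2): V_uu = e^(−0.02)·[0.2155·164.3750 + 0.7845·69.3125] = 88.0167
Node ud (S = 82.88): V_ud = e^(−0.02)·[0.2155·69.3125 + 0.7845·15.4437] = 26.5147
Node dd (S = 46.96): V_dd = e^(−0.02)·[0.2155·15.4437 + 0.7845·0.0000] = 3.2616
Node u (S = 97.5): V_u = e^(−0.02)·[0.2155·88.0167 + 0.7845·26.5147] = 38.9786
Node d (S = 55.25): V_d = e^(−0.02)·[0.2155·26.5147 + 0.7845·3.2616] = 8.1080
Node 0 (S = 65): V_0 = e^(−0.02)·[0.2155·38.9786 + 0.7845·8.1080] = 14.4672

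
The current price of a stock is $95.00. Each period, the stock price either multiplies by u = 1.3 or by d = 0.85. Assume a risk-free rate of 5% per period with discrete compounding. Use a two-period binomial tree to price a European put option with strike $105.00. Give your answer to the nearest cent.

Risk-neutral probability p = (1 + 0.05 − 0.85)/(1.3 − 0.85) = 0.2000/0.4500 = 0.4444
Terminal stock prices: S_uu = 160.6, S_ud = 105, S_dd = 68.64
Terminal payoffs (K − S): max(-55.55, 0) = 0, max(0.025, 0) = 0.025, max(36.36, 0) = 36.36
Node u (S = 123.5): V_u = 1/1.05·[0.4444·0.0000 + 0.5556·0.0250] = 0.0132
Node d (S = 80.75): V_d = 1/1.05·[0.4444·0.0250 + 0.5556·36.3625] = 19.2500
Node 0 (S = 95): V_0 = 1/1.05·[0.4444·0.0132 + 0.5556·19.2500] = 10.1908

$10.19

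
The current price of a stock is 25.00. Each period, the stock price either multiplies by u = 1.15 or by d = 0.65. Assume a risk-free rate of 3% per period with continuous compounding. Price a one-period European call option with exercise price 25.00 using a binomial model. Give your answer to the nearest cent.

Risk-neutral probability p = (e^0.03 − 0.65)/(1.15 − 0.65) = 0.3805/0.5000 = 0.7609
Terminal stock prices: S_u = 28.75, S_d = 16.25
Terminal payoffs (S − K): max(3.75, 0) = 3.75, max(-8.75, 0) = 0
Node 0 (S = 25): V_0 = e^(−0.03)·[0.7609·3.7500 + 0.2391·0.0000] = 2.7691

2.77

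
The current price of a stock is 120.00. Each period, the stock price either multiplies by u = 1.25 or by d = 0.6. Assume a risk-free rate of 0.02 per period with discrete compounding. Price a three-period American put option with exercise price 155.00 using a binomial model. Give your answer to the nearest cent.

Risk-neutral probability p = (1 + 0.02 − 0.6)/(1.25 − 0.6) = 0.4200/0.6500 = 0.6462
Terminal stock prices: S_uuu = 234.4, S_uud = 112.5, S_udd = 54, S_ddd = 25.92
Terminal payoffs (K − S): max(-79.38, 0) = 0, max(42.5, 0) = 42.5, max(101, 0) = 101, max(129.1, 0) = 129.1
Node uu (S = 187.5): continuation = 1/1.02·[0.6462·0.0000 + 0.3538·42.5000] = 14.7436; exercise value = 0.0000 ≤ continuation, so V_uu = 14.7436
Node ud (S = 90): continuation = 1/1.02·[0.6462·42.5000 + 0.3538·101.0000] = 61.9608; exercise value = 65.0000 > continuation, so V_ud = 65.0000 (exercise)
Node dd (S = 43.2): continuation = 1/1.02·[0.6462·101.0000 + 0.3538·129.0800] = 108.7608; exercise value = 111.8000 > continuation, so V_dd = 111.8000 (exercise)
Node u (S = 150): continuation = 1/1.02·[0.6462·14.7436 + 0.3538·65.0000] = 31.8889; exercise value = 5.0000 ≤ continuation, so V_u = 31.8889
Node d (S = 72): continuation = 1/1.02·[0.6462·65.0000 + 0.3538·111.8000] = 79.9608; exercise value = 83.0000 > continuation, so V_d = 83.0000 (exercise)
Node 0 (S = 120): continuation = 1/1.02·[0.6462·31.8889 + 0.3538·83.0000] = 48.9944; exercise value = 35.0000 ≤ continuation, so V_0 = 48.9944

48.99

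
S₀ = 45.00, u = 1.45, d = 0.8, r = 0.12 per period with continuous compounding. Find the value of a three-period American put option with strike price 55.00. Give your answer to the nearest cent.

Risk-neutral probability p = (e^0.12 − 0.8)/(1.45 − 0.8) = 0.3275/0.6500 = 0.5038
Terminal stock prices: S_uuu = 137.2, S_uud = 75.69, S_udd = 41.76, S_ddd = 23.04
Terminal payoffs (K − S): max(-82.19, 0) = 0, max(-20.69, 0) = 0, max(13.24, 0) = 13.24, max(31.96, 0) = 31.96
Node uu (S = 94.61): continuation = e^(−0.12)·[0.5038·0.0000 + 0.4962·0.0000] = 0.0000; exercise value = 0.0000 ≤ continuation, so V_uu = 0.0000
Node ud (S = 52.2): continuation = e^(−0.12)·[0.5038·0.0000 + 0.4962·13.2400] = 5.8263; exercise value = 2.8000 ≤ continuation, so V_ud = 5.8263
Node dd (S = 28.8): continuation = e^(−0.12)·[0.5038·13.2400 + 0.4962·31.9600] = 19.9806; exercise value = 26.2000 > continuation, so V_dd = 26.2000 (exercise)
Node u (S = 65.25): continuation = e^(−0.12)·[0.5038·0.0000 + 0.4962·5.8263] = 2.5639; exercise value = 0.0000 ≤ continuation, so V_u = 2.5639
Node d (S = 36): continuation = e^(−0.12)·[0.5038·5.8263 + 0.4962·26.2000] = 14.1330; exercise value = 19.0000 > continuation, so V_d = 19.0000 (exercise)
Node 0 (S = 45): continuation = e^(−0.12)·[0.5038·2.5639 + 0.4962·19.0000] = 9.5067; exercise value = 10.0000 > continuation, so V_0 = 10.0000 (exercise)

10.00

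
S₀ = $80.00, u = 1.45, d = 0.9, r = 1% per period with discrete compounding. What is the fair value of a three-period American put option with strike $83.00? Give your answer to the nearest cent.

$12.26

Risk-neutral probability p = (1 + 0.01 − 0.9)/(1.45 − 0.9) = 0.1100/0.5500 = 0.2000
Terminal stock prices: S_uuu = 243.9, S_uud = 151.4, S_udd = 93.96, S_ddd = 58.32
Terminal payoffs (K − S): max(-160.9, 0) = 0, max(-68.38, 0) = 0, max(-10.96, 0) = 0, max(24.68, 0) = 24.68
Node uu (S = 168.2): continuation = 1/1.01·[0.2000·0.0000 + 0.8000·0.0000] = 0.0000; exercise value = 0.0000 ≤ continuation, so V_uu = 0.0000
Node ud (S = 104.4): continuation = 1/1.01·[0.2000·0.0000 + 0.8000·0.0000] = 0.0000; exercise value = 0.0000 ≤ continuation, so V_ud = 0.0000
Node dd (S = 64.8): continuation = 1/1.01·[0.2000·0.0000 + 0.8000·24.6800] = 19.5485; exercise value = 18.2000 ≤ continuation, so V_dd = 19.5485
Node u (S = 116): continuation = 1/1.01·[0.2000·0.0000 + 0.8000·0.0000] = 0.0000; exercise value = 0.0000 ≤ continuation, so V_u = 0.0000
Node d (S = 72): continuation = 1/1.01·[0.2000·0.0000 + 0.8000·19.5485] = 15.4840; exercise value = 11.0000 ≤ continuation, so V_d = 15.4840
Node 0 (S = 80): continuation = 1/1.01·[0.2000·0.0000 + 0.8000·15.4840] = 12.2645; exercise value = 3.0000 ≤ continuation, so V_0 = 12.2645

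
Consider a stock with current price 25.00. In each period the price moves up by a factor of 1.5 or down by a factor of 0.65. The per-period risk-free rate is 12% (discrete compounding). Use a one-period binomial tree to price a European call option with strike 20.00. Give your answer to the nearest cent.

Risk-neutral probability p = (1 + 0.12 − 0.65)/(1.5 − 0.65) = 0.4700/0.8500 = 0.5529
Terminal stock prices: S_u = 37.5, S_d = 16.25
Terminal payoffs (S − K): max(17.5, 0) = 17.5, max(-3.75, 0) = 0
Node 0 (S = 25): V_0 = 1/1.12·[0.5529·17.5000 + 0.4471·0.0000] = 8.6397

8.64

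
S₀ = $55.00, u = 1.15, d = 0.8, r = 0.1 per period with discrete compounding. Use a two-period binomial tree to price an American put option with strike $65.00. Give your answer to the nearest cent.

Risk-neutral probability p = (1 + 0.1 − 0.8)/(1.15 − 0.8) = 0.3000/0.3500 = 0.8571
Terminal stock prices: S_uu = 72.74, S_ud = 50.6, S_dd = 35.2
Terminal payoffs (K − S): max(-7.737, 0) = 0, max(14.4, 0) = 14.4, max(29.8, 0) = 29.8
Node u (S = 63.25): continuation = 1/1.1·[0.8571·0.0000 + 0.1429·14.4000] = 1.8701; exercise value = 1.7500 ≤ continuation, so V_u = 1.8701
Node d (S = 44): continuation = 1/1.1·[0.8571·14.4000 + 0.1429·29.8000] = 15.0909; exercise value = 21.0000 > continuation, so V_d = 21.0000 (exercise)
Node 0 (S = 55): continuation = 1/1.1·[0.8571·1.8701 + 0.1429·21.0000] = 4.1845; exercise value = 10.0000 > continuation, so V_0 = 10.0000 (exercise)

$10.00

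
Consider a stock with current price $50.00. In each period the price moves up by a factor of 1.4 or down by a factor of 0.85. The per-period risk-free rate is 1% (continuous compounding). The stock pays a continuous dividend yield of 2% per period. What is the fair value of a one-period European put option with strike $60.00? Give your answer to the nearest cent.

$12.91

Per-period risk-free factor R = e^0.01 = 1.0101; dividend-adjusted growth = e^(0.01−0.02) = 0.9900.
Risk-neutral probability p = (0.9900 − 0.85)/(1.4 − 0.85) = 0.1400/0.5500 = 0.2546
Terminal stock prices: S_u = 70, S_d = 42.5
Terminal payoffs (K − S): max(-10, 0) = 0, max(17.5, 0) = 17.5
Node 0 (S = 50): V_0 = e^(−0.01)·[0.2546·0.0000 + 0.7454·17.5000] = 12.9141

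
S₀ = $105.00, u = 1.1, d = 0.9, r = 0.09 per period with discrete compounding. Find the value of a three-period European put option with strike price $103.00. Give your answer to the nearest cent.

$0.05

Risk-neutral probability p = (1 + 0.09 − 0.9)/(1.1 − 0.9) = 0.1900/0.2000 = 0.9500
Terminal stock prices: S_uuu = 139.8, S_uud = 114.3, S_udd = 93.56, S_ddd = 76.55
Terminal payoffs (K − S): max(-36.76, 0) = 0, max(-11.35, 0) = 0, max(9.445, 0) = 9.445, max(26.45, 0) = 26.45
Node uu (S = 127.1): V_uu = 1/1.09·[0.9500·0.0000 + 0.0500·0.0000] = 0.0000
Node ud (S = 104): V_ud = 1/1.09·[0.9500·0.0000 + 0.0500·9.4450] = 0.4333
Node dd (S = 85.05): V_dd = 1/1.09·[0.9500·9.4450 + 0.0500·26.4550] = 9.4454
Node u (S = 115.5): V_u = 1/1.09·[0.9500·0.0000 + 0.0500·0.4333] = 0.0199
Node d (S = 94.5): V_d = 1/1.09·[0.9500·0.4333 + 0.0500·9.4454] = 0.8109
Node 0 (S = 105): V_0 = 1/1.09·[0.9500·0.0199 + 0.0500·0.8109] = 0.0545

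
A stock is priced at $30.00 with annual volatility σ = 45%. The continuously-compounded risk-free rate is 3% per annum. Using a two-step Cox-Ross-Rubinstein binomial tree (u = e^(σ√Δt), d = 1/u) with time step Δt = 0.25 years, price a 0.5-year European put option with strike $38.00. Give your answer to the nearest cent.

$9.33

CRR parameters: u = e^(σ√Δt) = e^(0.45·√0.25) = 1.2523, d = 1/u = 0.7985
Per-period rate: rΔt = 0.03·0.25 = 0.0075, so R = e^0.0075 = 1.0075
Risk-neutral probability p = (e^0.0075 − 0.7985)/(1.2523 − 0.7985) = 0.2090/0.4538 = 0.4606
Terminal stock prices: S_uu = 47.05, S_ud = 30, S_dd = 19.13
Terminal payoffs (K − S): max(-9.049, 0) = 0, max(8, 0) = 8, max(18.87, 0) = 18.87
Node u (S = 37.57): V_u = e^(−0.0075)·[0.4606·0.0000 + 0.5394·8.0000] = 4.2832
Node d (S = 23.96): V_d = e^(−0.0075)·[0.4606·8.0000 + 0.5394·18.8712] = 13.7606
Node 0 (S = 30): V_0 = e^(−0.0075)·[0.4606·4.2832 + 0.5394·13.7606] = 9.3253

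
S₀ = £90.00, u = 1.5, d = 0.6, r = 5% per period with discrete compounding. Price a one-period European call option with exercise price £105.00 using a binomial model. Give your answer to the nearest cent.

£14.29

Risk-neutral probability p = (1 + 0.05 − 0.6)/(1.5 − 0.6) = 0.4500/0.9000 = 0.5000
Terminal stock prices: S_u = 135, S_d = 54
Terminal payoffs (S − K): max(30, 0) = 30, max(-51, 0) = 0
Node 0 (S = 90): V_0 = 1/1.05·[0.5000·30.0000 + 0.5000·0.0000] = 14.2857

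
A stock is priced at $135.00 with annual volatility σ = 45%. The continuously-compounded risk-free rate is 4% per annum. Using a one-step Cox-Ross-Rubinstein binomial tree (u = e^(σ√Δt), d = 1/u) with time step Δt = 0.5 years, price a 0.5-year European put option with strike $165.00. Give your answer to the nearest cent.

CRR parameters: u = e^(σ√Δt) = e^(0.45·√0.5) = 1.3746, d = 1/u = 0.7275
Per-period rate: rΔt = 0.04·0.5 = 0.02, so R = e^0.02 = 1.0202
Risk-neutral probability p = (e^0.02 − 0.7275)/(1.3746 − 0.7275) = 0.2927/0.6472 = 0.4523
Terminal stock prices: S_u = 185.6, S_d = 98.21
Terminal payoffs (K − S): max(-20.58, 0) = 0, max(66.79, 0) = 66.79
Node 0 (S = 135): V_0 = e^(−0.02)·[0.4523·0.0000 + 0.5477·66.7931] = 35.8563

$35.86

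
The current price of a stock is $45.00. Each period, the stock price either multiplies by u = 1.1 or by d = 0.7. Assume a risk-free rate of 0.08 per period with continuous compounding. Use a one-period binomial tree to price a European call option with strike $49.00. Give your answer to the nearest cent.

Risk-neutral probability p = (e^0.08 − 0.7)/(1.1 − 0.7) = 0.3833/0.4000 = 0.9582
Terminal stock prices: S_u = 49.5, S_d = 31.5
Terminal payoffs (S − K): max(0.5, 0) = 0.5, max(-17.5, 0) = 0
Node 0 (S = 45): V_0 = e^(−0.08)·[0.9582·0.5000 + 0.0418·0.0000] = 0.4423

$0.44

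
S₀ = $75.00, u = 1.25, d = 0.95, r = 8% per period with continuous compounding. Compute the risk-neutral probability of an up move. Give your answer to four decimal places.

Risk-neutral probability p = (e^0.08 − 0.95)/(1.25 − 0.95) = 0.1333/0.3000 = 0.4443

p = 0.4443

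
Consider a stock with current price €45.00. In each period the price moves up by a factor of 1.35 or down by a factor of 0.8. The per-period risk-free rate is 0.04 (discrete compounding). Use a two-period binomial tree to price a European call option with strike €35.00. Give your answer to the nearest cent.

Risk-neutral probability p = (1 + 0.04 − 0.8)/(1.35 − 0.8) = 0.2400/0.5500 = 0.4364
Terminal stock prices: S_uu = 82.01, S_ud = 48.6, S_dd = 28.8
Terminal payoffs (S − K): max(47.01, 0) = 47.01, max(13.6, 0) = 13.6, max(-6.2, 0) = 0
Node u (S = 60.75): V_u = 1/1.04·[0.4364·47.0125 + 0.5636·13.6000] = 27.0962
Node d (S = 36): V_d = 1/1.04·[0.4364·13.6000 + 0.5636·0.0000] = 5.7063
Node 0 (S = 45): V_0 = 1/1.04·[0.4364·27.0962 + 0.5636·5.7063] = 14.4616

€14.46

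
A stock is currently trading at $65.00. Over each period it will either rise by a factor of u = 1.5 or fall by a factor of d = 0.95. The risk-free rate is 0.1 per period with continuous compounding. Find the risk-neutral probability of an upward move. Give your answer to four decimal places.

Risk-neutral probability p = (e^0.1 − 0.95)/(1.5 − 0.95) = 0.1552/0.5500 = 0.2821

p = 0.2821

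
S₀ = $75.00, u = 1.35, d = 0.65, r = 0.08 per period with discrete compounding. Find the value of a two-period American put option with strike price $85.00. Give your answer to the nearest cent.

Risk-neutral probability p = (1 + 0.08 − 0.65)/(1.35 − 0.65) = 0.4300/0.7000 = 0.6143
Terminal stock prices: S_uu = 136.7, S_ud = 65.81, S_dd = 31.69
Terminal payoffs (K − S): max(-51.69, 0) = 0, max(19.19, 0) = 19.19, max(53.31, 0) = 53.31
Node u (S = 101.2): continuation = 1/1.08·[0.6143·0.0000 + 0.3857·19.1875] = 6.8527; exercise value = 0.0000 ≤ continuation, so V_u = 6.8527
Node d (S = 48.75): continuation = 1/1.08·[0.6143·19.1875 + 0.3857·53.3125] = 29.9537; exercise value = 36.2500 > continuation, so V_d = 36.2500 (exercise)
Node 0 (S = 75): continuation = 1/1.08·[0.6143·6.8527 + 0.3857·36.2500] = 16.8441; exercise value = 10.0000 ≤ continuation, so V_0 = 16.8441

$16.84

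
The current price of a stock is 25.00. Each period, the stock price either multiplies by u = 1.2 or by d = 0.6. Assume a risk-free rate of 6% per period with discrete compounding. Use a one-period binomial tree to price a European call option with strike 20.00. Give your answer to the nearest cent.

7.23

Risk-neutral probability p = (1 + 0.06 − 0.6)/(1.2 − 0.6) = 0.4600/0.6000 = 0.7667
Terminal stock prices: S_u = 30, S_d = 15
Terminal payoffs (S − K): max(10, 0) = 10, max(-5, 0) = 0
Node 0 (S = 25): V_0 = 1/1.06·[0.7667·10.0000 + 0.2333·0.0000] = 7.2327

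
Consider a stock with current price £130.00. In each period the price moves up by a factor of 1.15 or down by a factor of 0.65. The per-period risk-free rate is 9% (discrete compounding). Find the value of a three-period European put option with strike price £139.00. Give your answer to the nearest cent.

Risk-neutral probability p = (1 + 0.09 − 0.65)/(1.15 − 0.65) = 0.4400/0.5000 = 0.8800
Terminal stock prices: S_uuu = 197.7, S_uud = 111.8, S_udd = 63.16, S_ddd = 35.7
Terminal payoffs (K − S): max(-58.71, 0) = 0, max(27.25, 0) = 27.25, max(75.84, 0) = 75.84, max(103.3, 0) = 103.3
Node uu (S = 171.9): V_uu = 1/1.09·[0.8800·0.0000 + 0.1200·27.2488] = 2.9999
Node ud (S = 97.17): V_ud = 1/1.09·[0.8800·27.2488 + 0.1200·75.8362] = 30.3479
Node dd (S = 54.93): V_dd = 1/1.09·[0.8800·75.8362 + 0.1200·103.2987] = 72.5979
Node u (S = 149.5): V_u = 1/1.09·[0.8800·2.9999 + 0.1200·30.3479] = 5.7630
Node d (S = 84.5): V_d = 1/1.09·[0.8800·30.3479 + 0.1200·72.5979] = 32.4935
Node 0 (S = 130): V_0 = 1/1.09·[0.8800·5.7630 + 0.1200·32.4935] = 8.2299

£8.23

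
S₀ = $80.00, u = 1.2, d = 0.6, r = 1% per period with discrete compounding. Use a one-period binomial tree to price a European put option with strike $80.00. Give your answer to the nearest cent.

Risk-neutral probability p = (1 + 0.01 − 0.6)/(1.2 − 0.6) = 0.4100/0.6000 = 0.6833
Terminal stock prices: S_u = 96, S_d = 48
Terminal payoffs (K − S): max(-16, 0) = 0, max(32, 0) = 32
Node 0 (S = 80): V_0 = 1/1.01·[0.6833·0.0000 + 0.3167·32.0000] = 10.0330

$10.03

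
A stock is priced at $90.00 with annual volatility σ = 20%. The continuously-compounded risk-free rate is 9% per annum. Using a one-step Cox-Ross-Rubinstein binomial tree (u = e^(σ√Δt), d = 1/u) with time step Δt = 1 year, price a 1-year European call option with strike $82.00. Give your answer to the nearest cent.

$17.46

CRR parameters: u = e^(σ√Δt) = e^(0.2·√1) = 1.2214, d = 1/u = 0.8187
Per-period rate: rΔt = 0.09·1 = 0.09, so R = e^0.09 = 1.0942
Risk-neutral probability p = (e^0.09 − 0.8187)/(1.2214 − 0.8187) = 0.2754/0.4027 = 0.6840
Terminal stock prices: S_u = 109.9, S_d = 73.69
Terminal payoffs (S − K): max(27.93, 0) = 27.93, max(-8.314, 0) = 0
Node 0 (S = 90): V_0 = e^(−0.09)·[0.6840·27.9262 + 0.3160·0.0000] = 17.4585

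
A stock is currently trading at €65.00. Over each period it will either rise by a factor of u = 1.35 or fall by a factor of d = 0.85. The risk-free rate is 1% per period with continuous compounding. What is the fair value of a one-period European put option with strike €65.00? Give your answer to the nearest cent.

Risk-neutral probability p = (e^0.01 − 0.85)/(1.35 − 0.85) = 0.1601/0.5000 = 0.3201
Terminal stock prices: S_u = 87.75, S_d = 55.25
Terminal payoffs (K − S): max(-22.75, 0) = 0, max(9.75, 0) = 9.75
Node 0 (S = 65): V_0 = e^(−0.01)·[0.3201·0.0000 + 0.6799·9.7500] = 6.5631

€6.56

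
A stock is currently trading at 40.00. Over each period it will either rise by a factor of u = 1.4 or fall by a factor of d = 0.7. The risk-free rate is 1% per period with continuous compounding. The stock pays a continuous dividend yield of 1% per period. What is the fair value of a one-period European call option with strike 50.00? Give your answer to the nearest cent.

Per-period risk-free factor R = e^0.01 = 1.0101; dividend-adjusted growth = e^(0.01−0.01) = 1.0000.
Risk-neutral probability p = (1.0000 − 0.7)/(1.4 − 0.7) = 0.3000/0.7000 = 0.4286
Terminal stock prices: S_u = 56, S_d = 28
Terminal payoffs (S − K): max(6, 0) = 6, max(-22, 0) = 0
Node 0 (S = 40): V_0 = e^(−0.01)·[0.4286·6.0000 + 0.5714·0.0000] = 2.5458

2.55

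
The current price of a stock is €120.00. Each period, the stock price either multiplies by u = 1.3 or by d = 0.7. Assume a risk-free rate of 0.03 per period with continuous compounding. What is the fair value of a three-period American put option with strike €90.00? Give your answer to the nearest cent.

Risk-neutral probability p = (e^0.03 − 0.7)/(1.3 − 0.7) = 0.3305/0.6000 = 0.5508
Terminal stock prices: S_uuu = 263.6, S_uud = 142, S_udd = 76.44, S_ddd = 41.16
Terminal payoffs (K − S): max(-173.6, 0) = 0, max(-51.96, 0) = 0, max(13.56, 0) = 13.56, max(48.84, 0) = 48.84
Node uu (S = 202.8): continuation = e^(−0.03)·[0.5508·0.0000 + 0.4492·0.0000] = 0.0000; exercise value = 0.0000 ≤ continuation, so V_uu = 0.0000
Node ud (S = 109.2): continuation = e^(−0.03)·[0.5508·0.0000 + 0.4492·13.5600] = 5.9117; exercise value = 0.0000 ≤ continuation, so V_ud = 5.9117
Node dd (S = 58.8): continuation = e^(−0.03)·[0.5508·13.5600 + 0.4492·48.8400] = 28.5401; exercise value = 31.2000 > continuation, so V_dd = 31.2000 (exercise)
Node u (S = 156): continuation = e^(−0.03)·[0.5508·0.0000 + 0.4492·5.9117] = 2.5773; exercise value = 0.0000 ≤ continuation, so V_u = 2.5773
Node d (S = 84): continuation = e^(−0.03)·[0.5508·5.9117 + 0.4492·31.2000] = 16.7618; exercise value = 6.0000 ≤ continuation, so V_d = 16.7618
Node 0 (S = 120): continuation = e^(−0.03)·[0.5508·2.5773 + 0.4492·16.7618] = 8.6851; exercise value = 0.0000 ≤ continuation, so V_0 = 8.6851

€8.69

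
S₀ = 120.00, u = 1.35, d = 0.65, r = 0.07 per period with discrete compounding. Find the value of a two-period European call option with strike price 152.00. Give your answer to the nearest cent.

Risk-neutral probability p = (1 + 0.07 − 0.65)/(1.35 − 0.65) = 0.4200/0.7000 = 0.6000
Terminal stock prices: S_uu = 218.7, S_ud = 105.3, S_dd = 50.7
Terminal payoffs (S − K): max(66.7, 0) = 66.7, max(-46.7, 0) = 0, max(-101.3, 0) = 0
Node u (S = 162): V_u = 1/1.07·[0.6000·66.7000 + 0.4000·0.0000] = 37.4019
Node d (S = 78): V_d = 1/1.07·[0.6000·0.0000 + 0.4000·0.0000] = 0.0000
Node 0 (S = 120): V_0 = 1/1.07·[0.6000·37.4019 + 0.4000·0.0000] = 20.9730

20.97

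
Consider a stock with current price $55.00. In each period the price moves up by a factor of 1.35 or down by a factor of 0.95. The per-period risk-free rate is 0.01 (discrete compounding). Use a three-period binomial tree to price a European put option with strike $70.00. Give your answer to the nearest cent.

Risk-neutral probability p = (1 + 0.01 − 0.95)/(1.35 − 0.95) = 0.0600/0.4000 = 0.1500
Terminal stock prices: S_uuu = 135.3, S_uud = 95.23, S_udd = 67.01, S_ddd = 47.16
Terminal payoffs (K − S): max(-65.32, 0) = 0, max(-25.23, 0) = 0, max(2.989, 0) = 2.989, max(22.84, 0) = 22.84
Node uu (S = 100.2): V_uu = 1/1.01·[0.1500·0.0000 + 0.8500·0.0000] = 0.0000
Node ud (S = 70.54): V_ud = 1/1.01·[0.1500·0.0000 + 0.8500·2.9894] = 2.5158
Node dd (S = 49.64): V_dd = 1/1.01·[0.1500·2.9894 + 0.8500·22.8444] = 19.6694
Node u (S = 74.25): V_u = 1/1.01·[0.1500·0.0000 + 0.8500·2.5158] = 2.1173
Node d (S = 52.25): V_d = 1/1.01·[0.1500·2.5158 + 0.8500·19.6694] = 16.9271
Node 0 (S = 55): V_0 = 1/1.01·[0.1500·2.1173 + 0.8500·16.9271] = 14.5600

$14.56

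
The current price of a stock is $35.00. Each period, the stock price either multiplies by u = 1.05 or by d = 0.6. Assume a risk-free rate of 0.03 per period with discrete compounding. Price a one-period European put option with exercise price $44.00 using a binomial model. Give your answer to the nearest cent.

Risk-neutral probability p = (1 + 0.03 − 0.6)/(1.05 − 0.6) = 0.4300/0.4500 = 0.9556
Terminal stock prices: S_u = 36.75, S_d = 21
Terminal payoffs (K − S): max(7.25, 0) = 7.25, max(23, 0) = 23
Node 0 (S = 35): V_0 = 1/1.03·[0.9556·7.2500 + 0.0444·23.0000] = 7.7184

$7.72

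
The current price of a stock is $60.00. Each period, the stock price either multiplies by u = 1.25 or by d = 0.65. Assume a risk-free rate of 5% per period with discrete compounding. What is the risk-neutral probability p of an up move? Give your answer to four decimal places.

p = 0.6667

Risk-neutral probability p = (1 + 0.05 − 0.65)/(1.25 − 0.65) = 0.4000/0.6000 = 0.6667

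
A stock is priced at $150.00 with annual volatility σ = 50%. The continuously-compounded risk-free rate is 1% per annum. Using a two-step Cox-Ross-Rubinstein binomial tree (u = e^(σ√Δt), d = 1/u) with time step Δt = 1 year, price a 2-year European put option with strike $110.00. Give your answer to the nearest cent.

$20.18

CRR parameters: u = e^(σ√Δt) = e^(0.5·√1) = 1.6487, d = 1/u = 0.6065
Per-period rate: rΔt = 0.01·1 = 0.01, so R = e^0.01 = 1.0101
Risk-neutral probability p = (e^0.01 − 0.6065)/(1.6487 − 0.6065) = 0.4035/1.0422 = 0.3872
Terminal stock prices: S_uu = 407.7, S_ud = 150, S_dd = 55.18
Terminal payoffs (K − S): max(-297.7, 0) = 0, max(-40, 0) = 0, max(54.82, 0) = 54.82
Node u (S = 247.3): V_u = e^(−0.01)·[0.3872·0.0000 + 0.6128·0.0000] = 0.0000
Node d (S = 90.98): V_d = e^(−0.01)·[0.3872·0.0000 + 0.6128·54.8181] = 33.2591
Node 0 (S = 150): V_0 = e^(−0.01)·[0.3872·0.0000 + 0.6128·33.2591] = 20.1789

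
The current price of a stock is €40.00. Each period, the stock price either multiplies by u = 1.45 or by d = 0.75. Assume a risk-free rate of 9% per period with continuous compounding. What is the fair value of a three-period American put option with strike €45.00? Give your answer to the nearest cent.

Risk-neutral probability p = (e^0.09 − 0.75)/(1.45 − 0.75) = 0.3442/0.7000 = 0.4917
Terminal stock prices: S_uuu = 121.9, S_uud = 63.07, S_udd = 32.62, S_ddd = 16.88
Terminal payoffs (K − S): max(-76.94, 0) = 0, max(-18.07, 0) = 0, max(12.38, 0) = 12.38, max(28.12, 0) = 28.12
Node uu (S = 84.1): continuation = e^(−0.09)·[0.4917·0.0000 + 0.5083·0.0000] = 0.0000; exercise value = 0.0000 ≤ continuation, so V_uu = 0.0000
Node ud (S = 43.5): continuation = e^(−0.09)·[0.4917·0.0000 + 0.5083·12.3750] = 5.7491; exercise value = 1.5000 ≤ continuation, so V_ud = 5.7491
Node dd (S = 22.5): continuation = e^(−0.09)·[0.4917·12.3750 + 0.5083·28.1250] = 18.6269; exercise value = 22.5000 > continuation, so V_dd = 22.5000 (exercise)
Node u (S = 58): continuation = e^(−0.09)·[0.4917·0.0000 + 0.5083·5.7491] = 2.6709; exercise value = 0.0000 ≤ continuation, so V_u = 2.6709
Node d (S = 30): continuation = e^(−0.09)·[0.4917·5.7491 + 0.5083·22.5000] = 13.0363; exercise value = 15.0000 > continuation, so V_d = 15.0000 (exercise)
Node 0 (S = 40): continuation = e^(−0.09)·[0.4917·2.6709 + 0.5083·15.0000] = 8.1688; exercise value = 5.0000 ≤ continuation, so V_0 = 8.1688

€8.17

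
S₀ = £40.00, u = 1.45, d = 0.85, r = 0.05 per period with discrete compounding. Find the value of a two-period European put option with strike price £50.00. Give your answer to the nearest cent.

Risk-neutral probability p = (1 + 0.05 − 0.85)/(1.45 − 0.85) = 0.2000/0.6000 = 0.3333
Terminal stock prices: S_uu = 84.1, S_ud = 49.3, S_dd = 28.9
Terminal payoffs (K − S): max(-34.1, 0) = 0, max(0.7, 0) = 0.7, max(21.1, 0) = 21.1
Node u (S = 58): V_u = 1/1.05·[0.3333·0.0000 + 0.6667·0.7000] = 0.4444
Node d (S = 34): V_d = 1/1.05·[0.3333·0.7000 + 0.6667·21.1000] = 13.6190
Node 0 (S = 40): V_0 = 1/1.05·[0.3333·0.4444 + 0.6667·13.6190] = 8.7881

£8.79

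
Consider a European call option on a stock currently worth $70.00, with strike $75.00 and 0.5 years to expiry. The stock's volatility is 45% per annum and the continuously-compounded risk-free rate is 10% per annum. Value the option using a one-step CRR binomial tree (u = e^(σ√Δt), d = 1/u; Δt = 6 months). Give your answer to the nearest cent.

$10.10

CRR parameters: u = e^(σ√Δt) = e^(0.45·√0.5) = 1.3746, d = 1/u = 0.7275
Per-period rate: rΔt = 0.1·0.5 = 0.05, so R = e^0.05 = 1.0513
Risk-neutral probability p = (e^0.05 − 0.7275)/(1.3746 − 0.7275) = 0.3238/0.6472 = 0.5003
Terminal stock prices: S_u = 96.23, S_d = 50.92
Terminal payoffs (S − K): max(21.23, 0) = 21.23, max(-24.08, 0) = 0
Node 0 (S = 70): V_0 = e^(−0.05)·[0.5003·21.2254 + 0.4997·0.0000] = 10.1019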